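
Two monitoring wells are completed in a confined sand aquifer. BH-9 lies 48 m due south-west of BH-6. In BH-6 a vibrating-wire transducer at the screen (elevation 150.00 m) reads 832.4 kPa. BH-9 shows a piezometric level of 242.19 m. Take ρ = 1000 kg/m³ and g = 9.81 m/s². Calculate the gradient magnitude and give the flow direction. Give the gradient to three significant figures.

i ≈ 0.153; groundwater flows toward the north-east

Pressure head at BH-6: ψ = P/(ρg) = 832.4×1000 / (1000 × 9.81) = 84.85 m.
Total head at BH-6: h = z + ψ = 150.00 + 84.85 = 234.85 m.
Total head at BH-9: h = 242.19 m (water level in the piezometer is the total head).
Head difference: h(BH-6) − h(BH-9) = 234.85 − 242.19 = -7.34 m.
Hydraulic gradient: i = |Δh| / L = 7.34 / 48 = 0.153.
Flow is from higher to lower head: from BH-9 toward BH-6, i.e. toward the north-east.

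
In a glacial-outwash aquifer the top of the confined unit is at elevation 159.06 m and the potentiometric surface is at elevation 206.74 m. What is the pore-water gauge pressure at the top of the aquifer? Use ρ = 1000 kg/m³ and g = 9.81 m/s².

P ≈ 468 kPa

Pressure head at the aquifer top: ψ = h − z = 206.74 − 159.06 = 47.68 m.
P = ρgψ = 1000 × 9.81 × 47.68 = 467741 Pa ≈ 468 kPa.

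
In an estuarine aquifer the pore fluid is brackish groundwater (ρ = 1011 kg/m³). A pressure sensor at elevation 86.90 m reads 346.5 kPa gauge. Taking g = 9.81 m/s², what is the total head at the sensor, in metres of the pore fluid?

ψ = P/(ρg) = 346.5×1000 / (1011 × 9.81) = 34.94 m.
h = z + ψ = 86.90 + 34.94 = 121.84 m.

h ≈ 121.84 m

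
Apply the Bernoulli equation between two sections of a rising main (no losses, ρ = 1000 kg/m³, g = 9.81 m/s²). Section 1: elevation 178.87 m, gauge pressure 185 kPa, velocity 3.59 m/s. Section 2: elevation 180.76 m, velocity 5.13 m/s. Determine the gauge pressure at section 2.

P₂ ≈ 160 kPa

Pressure head at 1: ψ₁ = P₁/(ρg) = 185×1000 / (1000 × 9.81) = 18.86 m.
Velocity heads: v₁²/2g = 3.59²/19.62 = 0.657 m; v₂²/2g = 5.13²/19.62 = 1.341 m.
Total head H = z₁ + ψ₁ + v₁²/2g = 178.87 + 18.86 + 0.657 = 198.39 m.
ψ₂ = H − z₂ − v₂²/2g = 198.39 − 180.76 − 1.341 = 16.29 m.
P₂ = ρgψ₂ = 1000 × 9.81 × 16.29 ≈ 160 kPa.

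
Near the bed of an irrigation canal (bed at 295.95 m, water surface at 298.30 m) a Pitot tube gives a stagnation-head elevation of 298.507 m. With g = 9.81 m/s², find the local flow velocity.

v ≈ 2.02 m/s

Near the bed, under hydrostatic conditions, the piezometric head (z + ψ) equals the free-surface elevation, 298.30 m.
Velocity head = total − piezometric = 298.507 − 298.30 = 0.207 m.
v = √(2g·h_v) = √(2 × 9.81 × 0.207) = 2.02 m/s.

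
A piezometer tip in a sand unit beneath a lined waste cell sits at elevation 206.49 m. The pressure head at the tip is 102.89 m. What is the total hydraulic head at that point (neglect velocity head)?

h ≈ 309.38 m

h = z + ψ = 206.49 + 102.89 = 309.38 m.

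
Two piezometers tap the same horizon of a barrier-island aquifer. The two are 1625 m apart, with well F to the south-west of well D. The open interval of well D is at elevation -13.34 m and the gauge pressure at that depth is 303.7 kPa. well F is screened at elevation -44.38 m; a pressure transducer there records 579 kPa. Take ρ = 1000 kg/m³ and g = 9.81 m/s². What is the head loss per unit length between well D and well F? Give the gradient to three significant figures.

Pressure head at well D: ψ = P/(ρg) = 303.7×1000 / (1000 × 9.81) = 30.96 m.
Total head at well D: h = z + ψ = -13.34 + 30.96 = 17.62 m.
Pressure head at well F: ψ = P/(ρg) = 579×1000 / (1000 × 9.81) = 59.02 m.
Total head at well F: h = z + ψ = -44.38 + 59.02 = 14.64 m.
Head difference: h(well D) − h(well F) = 17.62 − 14.64 = 2.98 m.
Hydraulic gradient: i = |Δh| / L = 2.98 / 1625 = 0.00183.

i ≈ 0.00183 m/m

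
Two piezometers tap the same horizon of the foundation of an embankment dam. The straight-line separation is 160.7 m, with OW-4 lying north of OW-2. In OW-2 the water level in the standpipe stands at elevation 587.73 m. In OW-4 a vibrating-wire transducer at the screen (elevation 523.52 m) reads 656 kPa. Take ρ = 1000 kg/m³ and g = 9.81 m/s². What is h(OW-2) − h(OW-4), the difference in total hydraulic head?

Δh ≈ -2.66 m

Total head at OW-2: h = 587.73 m (water level in the piezometer is the total head).
Pressure head at OW-4: ψ = P/(ρg) = 656×1000 / (1000 × 9.81) = 66.87 m.
Total head at OW-4: h = z + ψ = 523.52 + 66.87 = 590.39 m.
Head difference: h(OW-2) − h(OW-4) = 587.73 − 590.39 = -2.66 m.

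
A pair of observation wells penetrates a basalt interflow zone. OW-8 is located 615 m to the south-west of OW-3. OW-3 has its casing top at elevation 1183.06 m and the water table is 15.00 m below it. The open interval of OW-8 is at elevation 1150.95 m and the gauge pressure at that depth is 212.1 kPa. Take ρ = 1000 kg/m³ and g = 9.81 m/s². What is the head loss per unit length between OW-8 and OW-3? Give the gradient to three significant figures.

Total head at OW-3: h = 1183.06 − 15.00 = 1168.06 m.
Pressure head at OW-8: ψ = P/(ρg) = 212.1×1000 / (1000 × 9.81) = 21.62 m.
Total head at OW-8: h = z + ψ = 1150.95 + 21.62 = 1172.57 m.
Head difference: h(OW-3) − h(OW-8) = 1168.06 − 1172.57 = -4.51 m.
Hydraulic gradient: i = |Δh| / L = 4.51 / 615 = 0.00733.

i ≈ 0.00733 m/m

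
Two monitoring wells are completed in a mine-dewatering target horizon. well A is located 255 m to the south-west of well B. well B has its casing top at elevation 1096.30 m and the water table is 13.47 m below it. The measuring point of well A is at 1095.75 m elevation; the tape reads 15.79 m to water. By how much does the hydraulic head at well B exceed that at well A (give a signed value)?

Δh ≈ 2.87 m

Total head at well B: h = 1096.30 − 13.47 = 1082.83 m.
Total head at well A: h = 1095.75 − 15.79 = 1079.96 m.
Head difference: h(well B) − h(well A) = 1082.83 − 1079.96 = 2.87 m.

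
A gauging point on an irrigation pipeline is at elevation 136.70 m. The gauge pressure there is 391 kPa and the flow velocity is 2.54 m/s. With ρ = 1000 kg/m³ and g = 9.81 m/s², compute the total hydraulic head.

h ≈ 176.89 m

Pressure head ψ = P/(ρg) = 391×1000 / (1000 × 9.81) = 39.86 m.
Velocity head = v²/(2g) = 2.54² / (2 × 9.81) = 0.329 m.
h = z + ψ + v²/(2g) = 136.70 + 39.86 + 0.329 = 176.89 m.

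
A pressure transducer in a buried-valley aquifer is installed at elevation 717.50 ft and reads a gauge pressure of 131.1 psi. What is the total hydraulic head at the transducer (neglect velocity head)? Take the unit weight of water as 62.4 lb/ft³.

h ≈ 1020.04 ft

ψ = 144·P/γ = 144 × 131.1 / 62.4 = 302.54 ft.
h = z + ψ = 717.50 + 302.54 = 1020.04 ft.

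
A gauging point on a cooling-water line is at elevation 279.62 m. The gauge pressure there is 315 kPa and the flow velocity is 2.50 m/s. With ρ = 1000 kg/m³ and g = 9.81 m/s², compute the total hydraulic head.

Pressure head ψ = P/(ρg) = 315×1000 / (1000 × 9.81) = 32.11 m.
Velocity head = v²/(2g) = 2.50² / (2 × 9.81) = 0.319 m.
h = z + ψ + v²/(2g) = 279.62 + 32.11 + 0.319 = 312.05 m.

h ≈ 312.05 m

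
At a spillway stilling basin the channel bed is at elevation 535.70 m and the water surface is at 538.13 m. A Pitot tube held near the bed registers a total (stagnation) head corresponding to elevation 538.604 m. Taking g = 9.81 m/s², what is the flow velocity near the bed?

v ≈ 3.05 m/s

Near the bed, under hydrostatic conditions, the piezometric head (z + ψ) equals the free-surface elevation, 538.13 m.
Velocity head = total − piezometric = 538.604 − 538.13 = 0.474 m.
v = √(2g·h_v) = √(2 × 9.81 × 0.474) = 3.05 m/s.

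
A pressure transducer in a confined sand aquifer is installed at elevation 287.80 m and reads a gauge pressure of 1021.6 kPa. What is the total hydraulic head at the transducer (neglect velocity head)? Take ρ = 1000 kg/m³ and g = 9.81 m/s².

h ≈ 391.94 m

ψ = P/(ρg) = 1021.6×1000 / (1000 × 9.81) = 104.14 m.
h = z + ψ = 287.80 + 104.14 = 391.94 m.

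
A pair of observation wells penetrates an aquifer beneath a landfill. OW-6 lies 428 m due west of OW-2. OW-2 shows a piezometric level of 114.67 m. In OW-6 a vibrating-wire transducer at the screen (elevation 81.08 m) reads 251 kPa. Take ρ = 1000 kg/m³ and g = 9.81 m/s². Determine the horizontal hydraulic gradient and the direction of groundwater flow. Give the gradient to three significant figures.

i ≈ 0.0187; groundwater flows toward the west

Total head at OW-2: h = 114.67 m (water level in the piezometer is the total head).
Pressure head at OW-6: ψ = P/(ρg) = 251×1000 / (1000 × 9.81) = 25.59 m.
Total head at OW-6: h = z + ψ = 81.08 + 25.59 = 106.67 m.
Head difference: h(OW-2) − h(OW-6) = 114.67 − 106.67 = 8.00 m.
Hydraulic gradient: i = |Δh| / L = 8.00 / 428 = 0.0187.
Flow is from higher to lower head: from OW-2 toward OW-6, i.e. toward the west.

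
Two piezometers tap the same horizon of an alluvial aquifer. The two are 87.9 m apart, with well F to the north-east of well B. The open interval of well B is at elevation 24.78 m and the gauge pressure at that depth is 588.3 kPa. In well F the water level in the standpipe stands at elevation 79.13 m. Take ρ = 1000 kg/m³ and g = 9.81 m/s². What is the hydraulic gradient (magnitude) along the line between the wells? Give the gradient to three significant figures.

i ≈ 0.0639

Pressure head at well B: ψ = P/(ρg) = 588.3×1000 / (1000 × 9.81) = 59.97 m.
Total head at well B: h = z + ψ = 24.78 + 59.97 = 84.75 m.
Total head at well F: h = 79.13 m (water level in the piezometer is the total head).
Head difference: h(well B) − h(well F) = 84.75 − 79.13 = 5.62 m.
Hydraulic gradient: i = |Δh| / L = 5.62 / 87.9 = 0.0639.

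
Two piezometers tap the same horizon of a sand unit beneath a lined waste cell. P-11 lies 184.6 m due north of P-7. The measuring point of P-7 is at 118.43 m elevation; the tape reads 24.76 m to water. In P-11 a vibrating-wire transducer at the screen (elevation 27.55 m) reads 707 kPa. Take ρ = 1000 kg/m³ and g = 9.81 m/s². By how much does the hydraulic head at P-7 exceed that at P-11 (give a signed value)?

Δh ≈ -5.95 m

Total head at P-7: h = 118.43 − 24.76 = 93.67 m.
Pressure head at P-11: ψ = P/(ρg) = 707×1000 / (1000 × 9.81) = 72.07 m.
Total head at P-11: h = z + ψ = 27.55 + 72.07 = 99.62 m.
Head difference: h(P-7) − h(P-11) = 93.67 − 99.62 = -5.95 m.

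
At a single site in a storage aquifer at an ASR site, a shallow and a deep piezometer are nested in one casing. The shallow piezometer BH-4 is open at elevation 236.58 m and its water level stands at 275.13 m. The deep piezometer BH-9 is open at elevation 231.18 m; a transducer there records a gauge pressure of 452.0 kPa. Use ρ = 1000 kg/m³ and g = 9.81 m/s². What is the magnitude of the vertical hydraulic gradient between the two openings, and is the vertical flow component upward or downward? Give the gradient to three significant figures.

Total head at BH-4: h = 275.13 m (water level in the standpipe).
Pressure head at BH-9: ψ = P/(ρg) = 452.0×1000 / (1000 × 9.81) = 46.08 m.
Total head at BH-9: h = z + ψ = 231.18 + 46.08 = 277.26 m.
Δh = h(BH-4) − h(BH-9) = 275.13 − 277.26 = -2.13 m.
Vertical separation Δz = 236.58 − 231.18 = 5.40 m.
|i_v| = |Δh| / Δz = 2.13 / 5.40 = 0.394.
Head is higher in the deep piezometer, so vertical flow is upward (discharge condition).

|i_v| ≈ 0.394; vertical flow is upward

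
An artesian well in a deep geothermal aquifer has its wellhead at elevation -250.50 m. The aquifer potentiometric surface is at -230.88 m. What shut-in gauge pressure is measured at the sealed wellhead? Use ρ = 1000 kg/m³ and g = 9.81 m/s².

Head above the cap: Δh = -230.88 − (-250.50) = 19.62 m.
P = ρgΔh = 1000 × 9.81 × 19.62 = 192472 Pa ≈ 192 kPa.

P ≈ 192 kPa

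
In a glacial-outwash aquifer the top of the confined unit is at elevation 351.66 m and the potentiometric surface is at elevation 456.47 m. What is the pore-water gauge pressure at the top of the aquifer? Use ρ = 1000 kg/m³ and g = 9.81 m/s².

Pressure head at the aquifer top: ψ = h − z = 456.47 − 351.66 = 104.81 m.
P = ρgψ = 1000 × 9.81 × 104.81 = 1028186 Pa ≈ 1030 kPa.

P ≈ 1030 kPa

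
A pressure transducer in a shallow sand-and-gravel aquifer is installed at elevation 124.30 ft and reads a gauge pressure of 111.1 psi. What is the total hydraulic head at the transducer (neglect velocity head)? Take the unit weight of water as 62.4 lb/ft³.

ψ = 144·P/γ = 144 × 111.1 / 62.4 = 256.38 ft.
h = z + ψ = 124.30 + 256.38 = 380.68 ft.

h ≈ 380.68 ft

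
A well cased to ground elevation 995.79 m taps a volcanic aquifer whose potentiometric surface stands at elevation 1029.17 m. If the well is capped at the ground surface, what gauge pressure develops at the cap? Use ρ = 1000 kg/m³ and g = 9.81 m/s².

Head above the cap: Δh = 1029.17 − 995.79 = 33.38 m.
P = ρgΔh = 1000 × 9.81 × 33.38 = 327458 Pa ≈ 327 kPa.

P ≈ 327 kPa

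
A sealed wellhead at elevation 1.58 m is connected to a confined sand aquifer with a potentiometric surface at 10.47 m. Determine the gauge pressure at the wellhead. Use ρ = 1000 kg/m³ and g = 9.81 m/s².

Head above the cap: Δh = 10.47 − 1.58 = 8.89 m.
P = ρgΔh = 1000 × 9.81 × 8.89 = 87211 Pa ≈ 87.2 kPa.

P ≈ 87.2 kPa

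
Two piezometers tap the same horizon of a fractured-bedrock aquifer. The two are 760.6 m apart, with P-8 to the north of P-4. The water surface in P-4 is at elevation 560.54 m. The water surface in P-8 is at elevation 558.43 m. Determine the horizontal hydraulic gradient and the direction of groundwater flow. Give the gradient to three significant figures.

Total head at P-4: h = 560.54 m (water level in the piezometer is the total head).
Total head at P-8: h = 558.43 m (water level in the piezometer is the total head).
Head difference: h(P-4) − h(P-8) = 560.54 − 558.43 = 2.11 m.
Hydraulic gradient: i = |Δh| / L = 2.11 / 760.6 = 0.00277.
Flow is from higher to lower head: from P-4 toward P-8, i.e. toward the north.

i ≈ 0.00277; groundwater flows toward the north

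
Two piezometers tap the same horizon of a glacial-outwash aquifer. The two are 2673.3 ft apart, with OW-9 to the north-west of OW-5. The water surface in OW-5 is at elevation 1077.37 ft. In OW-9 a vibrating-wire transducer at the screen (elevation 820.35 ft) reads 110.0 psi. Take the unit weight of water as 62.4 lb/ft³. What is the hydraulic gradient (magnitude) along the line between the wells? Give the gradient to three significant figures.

Total head at OW-5: h = 1077.37 ft (water level in the piezometer is the total head).
Pressure head at OW-9: ψ = 144·P/γ = 144 × 110.0 / 62.4 = 253.85 ft.
Total head at OW-9: h = z + ψ = 820.35 + 253.85 = 1074.20 ft.
Head difference: h(OW-5) − h(OW-9) = 1077.37 − 1074.20 = 3.17 ft.
Hydraulic gradient: i = |Δh| / L = 3.17 / 2673.3 = 0.00119.

i ≈ 0.00119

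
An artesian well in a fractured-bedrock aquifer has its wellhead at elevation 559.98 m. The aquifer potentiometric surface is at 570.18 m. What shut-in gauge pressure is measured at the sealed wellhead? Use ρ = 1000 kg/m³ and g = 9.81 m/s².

P ≈ 100 kPa

Head above the cap: Δh = 570.18 − 559.98 = 10.20 m.
P = ρgΔh = 1000 × 9.81 × 10.20 = 100062 Pa ≈ 100 kPa.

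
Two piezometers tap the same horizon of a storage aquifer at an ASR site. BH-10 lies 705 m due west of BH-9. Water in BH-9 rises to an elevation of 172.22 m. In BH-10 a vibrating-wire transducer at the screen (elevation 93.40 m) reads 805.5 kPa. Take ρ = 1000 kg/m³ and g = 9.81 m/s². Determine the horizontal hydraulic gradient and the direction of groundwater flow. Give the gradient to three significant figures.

i ≈ 0.00467; groundwater flows toward the east

Total head at BH-9: h = 172.22 m (water level in the piezometer is the total head).
Pressure head at BH-10: ψ = P/(ρg) = 805.5×1000 / (1000 × 9.81) = 82.11 m.
Total head at BH-10: h = z + ψ = 93.40 + 82.11 = 175.51 m.
Head difference: h(BH-9) − h(BH-10) = 172.22 − 175.51 = -3.29 m.
Hydraulic gradient: i = |Δh| / L = 3.29 / 705 = 0.00467.
Flow is from higher to lower head: from BH-10 toward BH-9, i.e. toward the east.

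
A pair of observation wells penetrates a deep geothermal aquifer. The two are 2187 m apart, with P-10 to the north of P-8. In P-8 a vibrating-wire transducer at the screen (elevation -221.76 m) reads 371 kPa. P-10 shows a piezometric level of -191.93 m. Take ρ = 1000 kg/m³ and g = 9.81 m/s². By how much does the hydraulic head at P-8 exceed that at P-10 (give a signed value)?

Pressure head at P-8: ψ = P/(ρg) = 371×1000 / (1000 × 9.81) = 37.82 m.
Total head at P-8: h = z + ψ = -221.76 + 37.82 = -183.94 m.
Total head at P-10: h = -191.93 m (water level in the piezometer is the total head).
Head difference: h(P-8) − h(P-10) = -183.94 − (-191.93) = 7.99 m.

Δh ≈ 7.99 m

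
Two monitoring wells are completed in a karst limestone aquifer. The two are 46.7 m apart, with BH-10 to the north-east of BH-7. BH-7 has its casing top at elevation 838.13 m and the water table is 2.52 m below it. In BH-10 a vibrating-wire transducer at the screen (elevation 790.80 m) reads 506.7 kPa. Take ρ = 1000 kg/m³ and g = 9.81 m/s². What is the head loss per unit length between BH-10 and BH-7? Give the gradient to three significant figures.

i ≈ 0.146 m/m

Total head at BH-7: h = 838.13 − 2.52 = 835.61 m.
Pressure head at BH-10: ψ = P/(ρg) = 506.7×1000 / (1000 × 9.81) = 51.65 m.
Total head at BH-10: h = z + ψ = 790.80 + 51.65 = 842.45 m.
Head difference: h(BH-7) − h(BH-10) = 835.61 − 842.45 = -6.84 m.
Hydraulic gradient: i = |Δh| / L = 6.84 / 46.7 = 0.146.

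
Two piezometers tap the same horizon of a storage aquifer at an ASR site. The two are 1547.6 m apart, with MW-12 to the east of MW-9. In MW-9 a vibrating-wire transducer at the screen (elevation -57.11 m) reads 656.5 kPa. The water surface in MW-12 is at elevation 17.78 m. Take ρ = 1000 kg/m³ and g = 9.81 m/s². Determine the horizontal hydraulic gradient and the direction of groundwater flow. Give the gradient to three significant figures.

i ≈ 0.00515; groundwater flows toward the west

Pressure head at MW-9: ψ = P/(ρg) = 656.5×1000 / (1000 × 9.81) = 66.92 m.
Total head at MW-9: h = z + ψ = -57.11 + 66.92 = 9.81 m.
Total head at MW-12: h = 17.78 m (water level in the piezometer is the total head).
Head difference: h(MW-9) − h(MW-12) = 9.81 − 17.78 = -7.97 m.
Hydraulic gradient: i = |Δh| / L = 7.97 / 1547.6 = 0.00515.
Flow is from higher to lower head: from MW-12 toward MW-9, i.e. toward the west.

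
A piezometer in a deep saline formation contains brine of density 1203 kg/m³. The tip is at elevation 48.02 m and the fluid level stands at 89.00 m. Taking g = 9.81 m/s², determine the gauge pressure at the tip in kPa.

Pressure head ψ = h − z = 89.00 − 48.02 = 40.98 m.
P = ρgψ = 1203 × 9.81 × 40.98 = 483623 Pa ≈ 484 kPa.

P ≈ 484 kPa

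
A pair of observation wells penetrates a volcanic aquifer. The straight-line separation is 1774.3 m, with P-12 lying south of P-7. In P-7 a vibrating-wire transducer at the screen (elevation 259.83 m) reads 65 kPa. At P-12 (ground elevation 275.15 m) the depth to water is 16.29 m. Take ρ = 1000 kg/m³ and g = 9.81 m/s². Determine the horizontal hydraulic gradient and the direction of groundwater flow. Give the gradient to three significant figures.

i ≈ 0.00428; groundwater flows toward the south

Pressure head at P-7: ψ = P/(ρg) = 65×1000 / (1000 × 9.81) = 6.63 m.
Total head at P-7: h = z + ψ = 259.83 + 6.63 = 266.46 m.
Total head at P-12: h = 275.15 − 16.29 = 258.86 m.
Head difference: h(P-7) − h(P-12) = 266.46 − 258.86 = 7.60 m.
Hydraulic gradient: i = |Δh| / L = 7.60 / 1774.3 = 0.00428.
Flow is from higher to lower head: from P-7 toward P-12, i.e. toward the south.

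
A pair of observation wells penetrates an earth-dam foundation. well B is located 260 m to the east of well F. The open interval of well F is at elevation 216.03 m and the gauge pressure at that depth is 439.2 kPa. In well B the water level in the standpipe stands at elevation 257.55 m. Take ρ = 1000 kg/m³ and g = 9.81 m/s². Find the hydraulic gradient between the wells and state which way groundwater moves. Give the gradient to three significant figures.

i ≈ 0.0125; groundwater flows toward the east

Pressure head at well F: ψ = P/(ρg) = 439.2×1000 / (1000 × 9.81) = 44.77 m.
Total head at well F: h = z + ψ = 216.03 + 44.77 = 260.80 m.
Total head at well B: h = 257.55 m (water level in the piezometer is the total head).
Head difference: h(well F) − h(well B) = 260.80 − 257.55 = 3.25 m.
Hydraulic gradient: i = |Δh| / L = 3.25 / 260 = 0.0125.
Flow is from higher to lower head: from well F toward well B, i.e. toward the east.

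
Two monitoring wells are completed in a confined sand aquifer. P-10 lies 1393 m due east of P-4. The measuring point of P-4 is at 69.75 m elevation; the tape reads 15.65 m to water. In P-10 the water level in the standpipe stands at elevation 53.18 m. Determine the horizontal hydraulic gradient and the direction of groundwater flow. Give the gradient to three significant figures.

Total head at P-4: h = 69.75 − 15.65 = 54.10 m.
Total head at P-10: h = 53.18 m (water level in the piezometer is the total head).
Head difference: h(P-4) − h(P-10) = 54.10 − 53.18 = 0.92 m.
Hydraulic gradient: i = |Δh| / L = 0.92 / 1393 = 0.000660.
Flow is from higher to lower head: from P-4 toward P-10, i.e. toward the east.

i ≈ 0.000660; groundwater flows toward the east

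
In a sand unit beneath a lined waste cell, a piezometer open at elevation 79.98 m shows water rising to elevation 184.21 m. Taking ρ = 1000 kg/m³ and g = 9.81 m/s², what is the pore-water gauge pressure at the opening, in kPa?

P ≈ 1020 kPa

Pressure head ψ = h − z = 184.21 − 79.98 = 104.23 m.
P = ρgψ = 1000 × 9.81 × 104.23 = 1022496 Pa ≈ 1020 kPa.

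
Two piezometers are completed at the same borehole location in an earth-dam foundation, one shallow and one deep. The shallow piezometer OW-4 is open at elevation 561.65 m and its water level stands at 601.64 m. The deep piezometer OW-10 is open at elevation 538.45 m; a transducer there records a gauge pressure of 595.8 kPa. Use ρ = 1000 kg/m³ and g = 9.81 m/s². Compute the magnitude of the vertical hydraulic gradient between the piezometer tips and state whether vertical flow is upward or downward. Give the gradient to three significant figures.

|i_v| ≈ 0.106; vertical flow is downward

Total head at OW-4: h = 601.64 m (water level in the standpipe).
Pressure head at OW-10: ψ = P/(ρg) = 595.8×1000 / (1000 × 9.81) = 60.73 m.
Total head at OW-10: h = z + ψ = 538.45 + 60.73 = 599.18 m.
Δh = h(OW-4) − h(OW-10) = 601.64 − 599.18 = 2.46 m.
Vertical separation Δz = 561.65 − 538.45 = 23.20 m.
|i_v| = |Δh| / Δz = 2.46 / 23.20 = 0.106.
Head is higher in the shallow piezometer, so vertical flow is downward (recharge condition).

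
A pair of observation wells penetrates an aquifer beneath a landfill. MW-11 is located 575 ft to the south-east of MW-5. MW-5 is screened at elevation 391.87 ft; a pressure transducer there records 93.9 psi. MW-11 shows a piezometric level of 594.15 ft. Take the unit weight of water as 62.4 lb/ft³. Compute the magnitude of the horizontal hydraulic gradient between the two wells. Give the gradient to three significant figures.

Pressure head at MW-5: ψ = 144·P/γ = 144 × 93.9 / 62.4 = 216.69 ft.
Total head at MW-5: h = z + ψ = 391.87 + 216.69 = 608.56 ft.
Total head at MW-11: h = 594.15 ft (water level in the piezometer is the total head).
Head difference: h(MW-5) − h(MW-11) = 608.56 − 594.15 = 14.41 ft.
Hydraulic gradient: i = |Δh| / L = 14.41 / 575 = 0.0251.

i ≈ 0.0251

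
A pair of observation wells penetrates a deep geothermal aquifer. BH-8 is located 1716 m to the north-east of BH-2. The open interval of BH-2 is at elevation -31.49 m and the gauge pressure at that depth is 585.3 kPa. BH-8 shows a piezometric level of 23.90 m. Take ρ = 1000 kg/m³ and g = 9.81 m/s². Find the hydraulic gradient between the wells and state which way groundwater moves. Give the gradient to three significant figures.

Pressure head at BH-2: ψ = P/(ρg) = 585.3×1000 / (1000 × 9.81) = 59.66 m.
Total head at BH-2: h = z + ψ = -31.49 + 59.66 = 28.17 m.
Total head at BH-8: h = 23.90 m (water level in the piezometer is the total head).
Head difference: h(BH-2) − h(BH-8) = 28.17 − 23.90 = 4.27 m.
Hydraulic gradient: i = |Δh| / L = 4.27 / 1716 = 0.00249.
Flow is from higher to lower head: from BH-2 toward BH-8, i.e. toward the north-east.

i ≈ 0.00249; groundwater flows toward the north-east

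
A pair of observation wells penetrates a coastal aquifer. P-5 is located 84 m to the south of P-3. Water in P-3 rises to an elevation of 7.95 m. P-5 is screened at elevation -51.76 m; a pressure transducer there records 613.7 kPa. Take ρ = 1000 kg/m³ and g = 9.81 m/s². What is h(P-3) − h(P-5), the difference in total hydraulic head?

Δh ≈ -2.85 m

Total head at P-3: h = 7.95 m (water level in the piezometer is the total head).
Pressure head at P-5: ψ = P/(ρg) = 613.7×1000 / (1000 × 9.81) = 62.56 m.
Total head at P-5: h = z + ψ = -51.76 + 62.56 = 10.80 m.
Head difference: h(P-3) − h(P-5) = 7.95 − 10.80 = -2.85 m.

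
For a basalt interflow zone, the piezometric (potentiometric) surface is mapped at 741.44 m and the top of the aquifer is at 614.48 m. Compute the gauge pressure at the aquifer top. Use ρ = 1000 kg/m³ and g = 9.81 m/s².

P ≈ 1250 kPa

Pressure head at the aquifer top: ψ = h − z = 741.44 − 614.48 = 126.96 m.
P = ρgψ = 1000 × 9.81 × 126.96 = 1245478 Pa ≈ 1250 kPa.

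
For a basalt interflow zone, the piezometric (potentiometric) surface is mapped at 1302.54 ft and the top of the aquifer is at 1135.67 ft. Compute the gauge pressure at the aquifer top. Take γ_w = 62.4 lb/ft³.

Pressure head at the aquifer top: ψ = h − z = 1302.54 − 1135.67 = 166.87 ft.
P = γψ/144 = 62.4 × 166.87 / 144 = 72.3 psi.

P ≈ 72.3 psi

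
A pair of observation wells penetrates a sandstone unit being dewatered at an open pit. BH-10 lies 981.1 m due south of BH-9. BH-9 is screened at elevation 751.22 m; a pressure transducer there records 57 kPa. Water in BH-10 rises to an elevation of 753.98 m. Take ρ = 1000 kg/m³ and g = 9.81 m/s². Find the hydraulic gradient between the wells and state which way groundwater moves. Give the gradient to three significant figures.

i ≈ 0.00311; groundwater flows toward the south

Pressure head at BH-9: ψ = P/(ρg) = 57×1000 / (1000 × 9.81) = 5.81 m.
Total head at BH-9: h = z + ψ = 751.22 + 5.81 = 757.03 m.
Total head at BH-10: h = 753.98 m (water level in the piezometer is the total head).
Head difference: h(BH-9) − h(BH-10) = 757.03 − 753.98 = 3.05 m.
Hydraulic gradient: i = |Δh| / L = 3.05 / 981.1 = 0.00311.
Flow is from higher to lower head: from BH-9 toward BH-10, i.e. toward the south.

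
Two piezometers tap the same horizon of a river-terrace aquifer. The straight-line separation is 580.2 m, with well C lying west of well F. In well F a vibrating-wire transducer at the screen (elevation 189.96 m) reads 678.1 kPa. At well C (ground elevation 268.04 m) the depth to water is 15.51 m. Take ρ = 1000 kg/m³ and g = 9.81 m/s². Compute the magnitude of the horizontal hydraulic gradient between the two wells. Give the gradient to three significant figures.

Pressure head at well F: ψ = P/(ρg) = 678.1×1000 / (1000 × 9.81) = 69.12 m.
Total head at well F: h = z + ψ = 189.96 + 69.12 = 259.08 m.
Total head at well C: h = 268.04 − 15.51 = 252.53 m.
Head difference: h(well F) − h(well C) = 259.08 − 252.53 = 6.55 m.
Hydraulic gradient: i = |Δh| / L = 6.55 / 580.2 = 0.0113.

i ≈ 0.0113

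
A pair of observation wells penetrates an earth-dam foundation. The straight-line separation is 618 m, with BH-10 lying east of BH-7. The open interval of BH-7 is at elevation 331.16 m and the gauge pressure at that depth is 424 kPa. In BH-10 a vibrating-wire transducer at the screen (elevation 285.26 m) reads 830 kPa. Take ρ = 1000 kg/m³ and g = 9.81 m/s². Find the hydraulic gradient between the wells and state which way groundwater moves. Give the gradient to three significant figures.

Pressure head at BH-7: ψ = P/(ρg) = 424×1000 / (1000 × 9.81) = 43.22 m.
Total head at BH-7: h = z + ψ = 331.16 + 43.22 = 374.38 m.
Pressure head at BH-10: ψ = P/(ρg) = 830×1000 / (1000 × 9.81) = 84.61 m.
Total head at BH-10: h = z + ψ = 285.26 + 84.61 = 369.87 m.
Head difference: h(BH-7) − h(BH-10) = 374.38 − 369.87 = 4.51 m.
Hydraulic gradient: i = |Δh| / L = 4.51 / 618 = 0.00730.
Flow is from higher to lower head: from BH-7 toward BH-10, i.e. toward the east.

i ≈ 0.00730; groundwater flows toward the east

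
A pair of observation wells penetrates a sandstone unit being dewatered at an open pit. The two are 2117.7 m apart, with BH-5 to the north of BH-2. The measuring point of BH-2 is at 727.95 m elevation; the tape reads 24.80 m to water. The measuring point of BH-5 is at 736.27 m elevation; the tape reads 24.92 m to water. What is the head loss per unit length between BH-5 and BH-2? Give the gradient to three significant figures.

Total head at BH-2: h = 727.95 − 24.80 = 703.15 m.
Total head at BH-5: h = 736.27 − 24.92 = 711.35 m.
Head difference: h(BH-2) − h(BH-5) = 703.15 − 711.35 = -8.20 m.
Hydraulic gradient: i = |Δh| / L = 8.20 / 2117.7 = 0.00387.

i ≈ 0.00387 m/m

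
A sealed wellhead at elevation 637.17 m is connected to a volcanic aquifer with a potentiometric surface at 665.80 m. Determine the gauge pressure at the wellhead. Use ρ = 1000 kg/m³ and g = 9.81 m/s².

P ≈ 281 kPa

Head above the cap: Δh = 665.80 − 637.17 = 28.63 m.
P = ρgΔh = 1000 × 9.81 × 28.63 = 280860 Pa ≈ 281 kPa.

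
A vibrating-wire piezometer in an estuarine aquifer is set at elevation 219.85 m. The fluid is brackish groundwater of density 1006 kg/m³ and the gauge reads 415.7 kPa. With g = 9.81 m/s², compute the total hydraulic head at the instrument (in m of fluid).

ψ = P/(ρg) = 415.7×1000 / (1006 × 9.81) = 42.12 m.
h = z + ψ = 219.85 + 42.12 = 261.97 m.

h ≈ 261.97 m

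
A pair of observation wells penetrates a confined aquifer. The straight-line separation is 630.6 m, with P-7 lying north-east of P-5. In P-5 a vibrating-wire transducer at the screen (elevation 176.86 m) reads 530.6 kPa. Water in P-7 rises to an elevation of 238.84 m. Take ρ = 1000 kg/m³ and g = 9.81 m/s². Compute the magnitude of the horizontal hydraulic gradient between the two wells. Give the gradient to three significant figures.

i ≈ 0.0125

Pressure head at P-5: ψ = P/(ρg) = 530.6×1000 / (1000 × 9.81) = 54.09 m.
Total head at P-5: h = z + ψ = 176.86 + 54.09 = 230.95 m.
Total head at P-7: h = 238.84 m (water level in the piezometer is the total head).
Head difference: h(P-5) − h(P-7) = 230.95 − 238.84 = -7.89 m.
Hydraulic gradient: i = |Δh| / L = 7.89 / 630.6 = 0.0125.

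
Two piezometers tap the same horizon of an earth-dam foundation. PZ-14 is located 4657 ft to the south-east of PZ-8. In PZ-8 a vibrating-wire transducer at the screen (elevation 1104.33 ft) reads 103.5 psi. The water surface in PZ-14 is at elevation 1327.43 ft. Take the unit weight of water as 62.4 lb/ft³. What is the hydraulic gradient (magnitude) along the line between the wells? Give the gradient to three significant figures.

i ≈ 0.00338

Pressure head at PZ-8: ψ = 144·P/γ = 144 × 103.5 / 62.4 = 238.85 ft.
Total head at PZ-8: h = z + ψ = 1104.33 + 238.85 = 1343.18 ft.
Total head at PZ-14: h = 1327.43 ft (water level in the piezometer is the total head).
Head difference: h(PZ-8) − h(PZ-14) = 1343.18 − 1327.43 = 15.75 ft.
Hydraulic gradient: i = |Δh| / L = 15.75 / 4657 = 0.00338.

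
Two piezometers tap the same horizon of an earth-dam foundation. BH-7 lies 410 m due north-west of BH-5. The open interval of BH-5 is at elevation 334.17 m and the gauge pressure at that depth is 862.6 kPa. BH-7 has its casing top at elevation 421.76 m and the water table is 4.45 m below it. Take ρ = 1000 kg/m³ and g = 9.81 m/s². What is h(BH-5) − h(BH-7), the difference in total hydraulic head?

Pressure head at BH-5: ψ = P/(ρg) = 862.6×1000 / (1000 × 9.81) = 87.93 m.
Total head at BH-5: h = z + ψ = 334.17 + 87.93 = 422.10 m.
Total head at BH-7: h = 421.76 − 4.45 = 417.31 m.
Head difference: h(BH-5) − h(BH-7) = 422.10 − 417.31 = 4.79 m.

Δh ≈ 4.79 m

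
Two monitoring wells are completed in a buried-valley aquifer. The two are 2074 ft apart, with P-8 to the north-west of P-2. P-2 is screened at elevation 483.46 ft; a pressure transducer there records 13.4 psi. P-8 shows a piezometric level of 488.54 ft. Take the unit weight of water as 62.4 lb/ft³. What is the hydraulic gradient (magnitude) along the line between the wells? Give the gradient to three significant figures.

Pressure head at P-2: ψ = 144·P/γ = 144 × 13.4 / 62.4 = 30.92 ft.
Total head at P-2: h = z + ψ = 483.46 + 30.92 = 514.38 ft.
Total head at P-8: h = 488.54 ft (water level in the piezometer is the total head).
Head difference: h(P-2) − h(P-8) = 514.38 − 488.54 = 25.84 ft.
Hydraulic gradient: i = |Δh| / L = 25.84 / 2074 = 0.0125.

i ≈ 0.0125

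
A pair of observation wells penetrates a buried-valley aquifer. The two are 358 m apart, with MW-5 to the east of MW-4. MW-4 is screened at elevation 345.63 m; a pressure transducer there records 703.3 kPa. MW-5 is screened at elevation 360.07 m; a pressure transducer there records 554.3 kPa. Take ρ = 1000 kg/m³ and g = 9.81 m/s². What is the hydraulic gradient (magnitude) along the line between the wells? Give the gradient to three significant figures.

Pressure head at MW-4: ψ = P/(ρg) = 703.3×1000 / (1000 × 9.81) = 71.69 m.
Total head at MW-4: h = z + ψ = 345.63 + 71.69 = 417.32 m.
Pressure head at MW-5: ψ = P/(ρg) = 554.3×1000 / (1000 × 9.81) = 56.50 m.
Total head at MW-5: h = z + ψ = 360.07 + 56.50 = 416.57 m.
Head difference: h(MW-4) − h(MW-5) = 417.32 − 416.57 = 0.75 m.
Hydraulic gradient: i = |Δh| / L = 0.75 / 358 = 0.00209.

i ≈ 0.00209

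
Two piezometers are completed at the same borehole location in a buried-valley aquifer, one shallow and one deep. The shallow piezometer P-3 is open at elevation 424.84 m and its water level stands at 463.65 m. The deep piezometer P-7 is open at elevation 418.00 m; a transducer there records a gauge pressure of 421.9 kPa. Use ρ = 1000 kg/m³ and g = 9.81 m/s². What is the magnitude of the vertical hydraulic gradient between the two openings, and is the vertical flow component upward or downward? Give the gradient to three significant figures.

Total head at P-3: h = 463.65 m (water level in the standpipe).
Pressure head at P-7: ψ = P/(ρg) = 421.9×1000 / (1000 × 9.81) = 43.01 m.
Total head at P-7: h = z + ψ = 418.00 + 43.01 = 461.01 m.
Δh = h(P-3) − h(P-7) = 463.65 − 461.01 = 2.64 m.
Vertical separation Δz = 424.84 − 418.00 = 6.84 m.
|i_v| = |Δh| / Δz = 2.64 / 6.84 = 0.386.
Head is higher in the shallow piezometer, so vertical flow is downward (recharge condition).

|i_v| ≈ 0.386; vertical flow is downward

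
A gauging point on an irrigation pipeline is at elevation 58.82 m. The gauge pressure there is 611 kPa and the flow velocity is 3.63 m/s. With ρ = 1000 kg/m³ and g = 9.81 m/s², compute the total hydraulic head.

h ≈ 121.77 m

Pressure head ψ = P/(ρg) = 611×1000 / (1000 × 9.81) = 62.28 m.
Velocity head = v²/(2g) = 3.63² / (2 × 9.81) = 0.672 m.
h = z + ψ + v²/(2g) = 58.82 + 62.28 + 0.672 = 121.77 m.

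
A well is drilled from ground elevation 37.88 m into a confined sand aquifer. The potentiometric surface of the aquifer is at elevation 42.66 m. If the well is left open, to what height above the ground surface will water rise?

Water rises to the potentiometric surface, so the rise above ground = 42.66 − 37.88 = 4.78 m.

≈ 4.78 m above ground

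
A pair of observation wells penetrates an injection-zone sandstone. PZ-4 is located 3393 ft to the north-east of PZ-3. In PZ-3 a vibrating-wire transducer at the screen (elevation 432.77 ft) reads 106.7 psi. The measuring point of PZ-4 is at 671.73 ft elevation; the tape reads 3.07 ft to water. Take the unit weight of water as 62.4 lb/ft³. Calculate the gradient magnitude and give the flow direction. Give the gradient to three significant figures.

i ≈ 0.00305; groundwater flows toward the north-east

Pressure head at PZ-3: ψ = 144·P/γ = 144 × 106.7 / 62.4 = 246.23 ft.
Total head at PZ-3: h = z + ψ = 432.77 + 246.23 = 679.00 ft.
Total head at PZ-4: h = 671.73 − 3.07 = 668.66 ft.
Head difference: h(PZ-3) − h(PZ-4) = 679.00 − 668.66 = 10.34 ft.
Hydraulic gradient: i = |Δh| / L = 10.34 / 3393 = 0.00305.
Flow is from higher to lower head: from PZ-3 toward PZ-4, i.e. toward the north-east.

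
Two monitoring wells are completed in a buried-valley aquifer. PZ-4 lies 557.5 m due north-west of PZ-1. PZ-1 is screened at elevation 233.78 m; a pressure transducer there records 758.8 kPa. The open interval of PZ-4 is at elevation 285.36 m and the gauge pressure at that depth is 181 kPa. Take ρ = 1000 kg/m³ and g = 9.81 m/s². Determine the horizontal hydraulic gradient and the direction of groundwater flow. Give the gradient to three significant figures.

Pressure head at PZ-1: ψ = P/(ρg) = 758.8×1000 / (1000 × 9.81) = 77.35 m.
Total head at PZ-1: h = z + ψ = 233.78 + 77.35 = 311.13 m.
Pressure head at PZ-4: ψ = P/(ρg) = 181×1000 / (1000 × 9.81) = 18.45 m.
Total head at PZ-4: h = z + ψ = 285.36 + 18.45 = 303.81 m.
Head difference: h(PZ-1) − h(PZ-4) = 311.13 − 303.81 = 7.32 m.
Hydraulic gradient: i = |Δh| / L = 7.32 / 557.5 = 0.0131.
Flow is from higher to lower head: from PZ-1 toward PZ-4, i.e. toward the north-west.

i ≈ 0.0131; groundwater flows toward the north-west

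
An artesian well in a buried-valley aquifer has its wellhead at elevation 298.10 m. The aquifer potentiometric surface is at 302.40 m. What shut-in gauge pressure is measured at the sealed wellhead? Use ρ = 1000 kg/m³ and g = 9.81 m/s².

Head above the cap: Δh = 302.40 − 298.10 = 4.30 m.
P = ρgΔh = 1000 × 9.81 × 4.30 = 42183 Pa ≈ 42.2 kPa.

P ≈ 42.2 kPa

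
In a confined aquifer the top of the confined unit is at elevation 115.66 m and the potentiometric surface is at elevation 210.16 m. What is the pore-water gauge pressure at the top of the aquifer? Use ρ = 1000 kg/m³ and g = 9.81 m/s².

P ≈ 927 kPa

Pressure head at the aquifer top: ψ = h − z = 210.16 − 115.66 = 94.50 m.
P = ρgψ = 1000 × 9.81 × 94.50 = 927045 Pa ≈ 927 kPa.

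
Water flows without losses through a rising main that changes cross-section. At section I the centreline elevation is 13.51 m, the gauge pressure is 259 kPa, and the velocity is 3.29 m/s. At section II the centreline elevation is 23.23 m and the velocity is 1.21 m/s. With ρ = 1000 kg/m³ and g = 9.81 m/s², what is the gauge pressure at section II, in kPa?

P₂ ≈ 168 kPa

Pressure head at I: ψ₁ = P₁/(ρg) = 259×1000 / (1000 × 9.81) = 26.40 m.
Velocity heads: v₁²/2g = 3.29²/19.62 = 0.552 m; v₂²/2g = 1.21²/19.62 = 0.075 m.
Total head H = z₁ + ψ₁ + v₁²/2g = 13.51 + 26.40 + 0.552 = 40.46 m.
ψ₂ = H − z₂ − v₂²/2g = 40.46 − 23.23 − 0.075 = 17.16 m.
P₂ = ρgψ₂ = 1000 × 9.81 × 17.16 ≈ 168 kPa.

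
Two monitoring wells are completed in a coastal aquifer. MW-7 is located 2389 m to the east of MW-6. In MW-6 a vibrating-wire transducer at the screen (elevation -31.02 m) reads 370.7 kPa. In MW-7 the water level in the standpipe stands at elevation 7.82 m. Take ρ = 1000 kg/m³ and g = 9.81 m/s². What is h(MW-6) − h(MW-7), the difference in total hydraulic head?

Δh ≈ -1.05 m

Pressure head at MW-6: ψ = P/(ρg) = 370.7×1000 / (1000 × 9.81) = 37.79 m.
Total head at MW-6: h = z + ψ = -31.02 + 37.79 = 6.77 m.
Total head at MW-7: h = 7.82 m (water level in the piezometer is the total head).
Head difference: h(MW-6) − h(MW-7) = 6.77 − 7.82 = -1.05 m.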